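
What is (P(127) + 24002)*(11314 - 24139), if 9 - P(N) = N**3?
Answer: 25962570900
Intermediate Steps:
P(N) = 9 - N**3
(P(127) + 24002)*(11314 - 24139) = ((9 - 1*127**3) + 24002)*(11314 - 24139) = ((9 - 1*2048383) + 24002)*(-12825) = ((9 - 2048383) + 24002)*(-12825) = (-2048374 + 24002)*(-12825) = -2024372*(-12825) = 25962570900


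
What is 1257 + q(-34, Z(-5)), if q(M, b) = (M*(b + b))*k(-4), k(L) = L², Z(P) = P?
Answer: 6697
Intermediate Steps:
q(M, b) = 32*M*b (q(M, b) = (M*(b + b))*(-4)² = (M*(2*b))*16 = (2*M*b)*16 = 32*M*b)
1257 + q(-34, Z(-5)) = 1257 + 32*(-34)*(-5) = 1257 + 5440 = 6697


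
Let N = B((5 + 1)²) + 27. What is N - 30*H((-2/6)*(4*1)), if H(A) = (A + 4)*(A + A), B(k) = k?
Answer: 829/3 ≈ 276.33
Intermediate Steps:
N = 63 (N = (5 + 1)² + 27 = 6² + 27 = 36 + 27 = 63)
H(A) = 2*A*(4 + A) (H(A) = (4 + A)*(2*A) = 2*A*(4 + A))
N - 30*H((-2/6)*(4*1)) = 63 - 60*(-2/6)*(4*1)*(4 + (-2/6)*(4*1)) = 63 - 60*-2*⅙*4*(4 - 2*⅙*4) = 63 - 60*(-⅓*4)*(4 - ⅓*4) = 63 - 60*(-4)*(4 - 4/3)/3 = 63 - 60*(-4)*8/(3*3) = 63 - 30*(-64/9) = 63 + 640/3 = 829/3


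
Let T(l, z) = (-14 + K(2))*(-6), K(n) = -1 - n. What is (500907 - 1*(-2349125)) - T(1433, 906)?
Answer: 2849930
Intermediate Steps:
T(l, z) = 102 (T(l, z) = (-14 + (-1 - 1*2))*(-6) = (-14 + (-1 - 2))*(-6) = (-14 - 3)*(-6) = -17*(-6) = 102)
(500907 - 1*(-2349125)) - T(1433, 906) = (500907 - 1*(-2349125)) - 1*102 = (500907 + 2349125) - 102 = 2850032 - 102 = 2849930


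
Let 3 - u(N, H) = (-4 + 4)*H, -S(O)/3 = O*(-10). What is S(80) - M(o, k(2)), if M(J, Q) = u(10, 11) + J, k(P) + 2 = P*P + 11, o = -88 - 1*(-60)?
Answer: 2425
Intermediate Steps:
S(O) = 30*O (S(O) = -3*O*(-10) = -(-30)*O = 30*O)
u(N, H) = 3 (u(N, H) = 3 - (-4 + 4)*H = 3 - 0*H = 3 - 1*0 = 3 + 0 = 3)
o = -28 (o = -88 + 60 = -28)
k(P) = 9 + P² (k(P) = -2 + (P*P + 11) = -2 + (P² + 11) = -2 + (11 + P²) = 9 + P²)
M(J, Q) = 3 + J
S(80) - M(o, k(2)) = 30*80 - (3 - 28) = 2400 - 1*(-25) = 2400 + 25 = 2425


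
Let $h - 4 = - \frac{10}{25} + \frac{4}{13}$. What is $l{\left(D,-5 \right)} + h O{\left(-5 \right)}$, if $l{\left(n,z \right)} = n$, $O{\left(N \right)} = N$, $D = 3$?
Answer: $- \frac{215}{13} \approx -16.538$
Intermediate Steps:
$h = \frac{254}{65}$ ($h = 4 + \left(- \frac{10}{25} + \frac{4}{13}\right) = 4 + \left(\left(-10\right) \frac{1}{25} + 4 \cdot \frac{1}{13}\right) = 4 + \left(- \frac{2}{5} + \frac{4}{13}\right) = 4 - \frac{6}{65} = \frac{254}{65} \approx 3.9077$)
$l{\left(D,-5 \right)} + h O{\left(-5 \right)} = 3 + \frac{254}{65} \left(-5\right) = 3 - \frac{254}{13} = - \frac{215}{13}$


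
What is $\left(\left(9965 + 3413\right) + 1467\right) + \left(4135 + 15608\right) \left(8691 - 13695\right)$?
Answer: $-98779127$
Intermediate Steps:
$\left(\left(9965 + 3413\right) + 1467\right) + \left(4135 + 15608\right) \left(8691 - 13695\right) = \left(13378 + 1467\right) + 19743 \left(-5004\right) = 14845 - 98793972 = -98779127$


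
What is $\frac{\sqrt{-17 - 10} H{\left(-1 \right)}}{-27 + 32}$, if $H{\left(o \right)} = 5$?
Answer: $3 i \sqrt{3} \approx 5.1962 i$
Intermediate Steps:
$\frac{\sqrt{-17 - 10} H{\left(-1 \right)}}{-27 + 32} = \frac{\sqrt{-17 - 10} \cdot 5}{-27 + 32} = \frac{\sqrt{-27} \cdot 5}{5} = 3 i \sqrt{3} \cdot 5 \cdot \frac{1}{5} = 15 i \sqrt{3} \cdot \frac{1}{5} = 3 i \sqrt{3}$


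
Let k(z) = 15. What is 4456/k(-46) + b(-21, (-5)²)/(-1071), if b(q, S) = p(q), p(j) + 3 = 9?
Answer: 530254/1785 ≈ 297.06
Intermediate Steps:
p(j) = 6 (p(j) = -3 + 9 = 6)
b(q, S) = 6
4456/k(-46) + b(-21, (-5)²)/(-1071) = 4456/15 + 6/(-1071) = 4456*(1/15) + 6*(-1/1071) = 4456/15 - 2/357 = 530254/1785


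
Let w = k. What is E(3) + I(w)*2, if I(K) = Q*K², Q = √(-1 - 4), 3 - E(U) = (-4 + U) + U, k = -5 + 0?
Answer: 1 + 50*I*√5 ≈ 1.0 + 111.8*I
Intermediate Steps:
k = -5
E(U) = 7 - 2*U (E(U) = 3 - ((-4 + U) + U) = 3 - (-4 + 2*U) = 3 + (4 - 2*U) = 7 - 2*U)
w = -5
Q = I*√5 (Q = √(-5) = I*√5 ≈ 2.2361*I)
I(K) = I*√5*K² (I(K) = (I*√5)*K² = I*√5*K²)
E(3) + I(w)*2 = (7 - 2*3) + (I*√5*(-5)²)*2 = (7 - 6) + (I*√5*25)*2 = 1 + (25*I*√5)*2 = 1 + 50*I*√5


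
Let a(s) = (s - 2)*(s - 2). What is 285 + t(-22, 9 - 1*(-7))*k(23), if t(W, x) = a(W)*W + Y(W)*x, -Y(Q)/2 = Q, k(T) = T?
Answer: -274979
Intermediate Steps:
a(s) = (-2 + s)**2 (a(s) = (-2 + s)*(-2 + s) = (-2 + s)**2)
Y(Q) = -2*Q
t(W, x) = W*(-2 + W)**2 - 2*W*x (t(W, x) = (-2 + W)**2*W + (-2*W)*x = W*(-2 + W)**2 - 2*W*x)
285 + t(-22, 9 - 1*(-7))*k(23) = 285 - 22*((-2 - 22)**2 - 2*(9 - 1*(-7)))*23 = 285 - 22*((-24)**2 - 2*(9 + 7))*23 = 285 - 22*(576 - 2*16)*23 = 285 - 22*(576 - 32)*23 = 285 - 22*544*23 = 285 - 11968*23 = 285 - 275264 = -274979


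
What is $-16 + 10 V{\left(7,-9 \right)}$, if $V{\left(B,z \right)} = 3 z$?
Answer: $-286$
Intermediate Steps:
$-16 + 10 V{\left(7,-9 \right)} = -16 + 10 \cdot 3 \left(-9\right) = -16 + 10 \left(-27\right) = -16 - 270 = -286$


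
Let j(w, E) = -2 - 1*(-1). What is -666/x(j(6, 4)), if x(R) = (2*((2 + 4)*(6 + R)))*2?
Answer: -111/20 ≈ -5.5500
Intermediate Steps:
j(w, E) = -1 (j(w, E) = -2 + 1 = -1)
x(R) = 144 + 24*R (x(R) = (2*(6*(6 + R)))*2 = (2*(36 + 6*R))*2 = (72 + 12*R)*2 = 144 + 24*R)
-666/x(j(6, 4)) = -666/(144 + 24*(-1)) = -666/(144 - 24) = -666/120 = -666*1/120 = -111/20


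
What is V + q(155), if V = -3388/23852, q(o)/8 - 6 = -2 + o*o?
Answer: 1146278569/5963 ≈ 1.9223e+5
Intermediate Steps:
q(o) = 32 + 8*o² (q(o) = 48 + 8*(-2 + o*o) = 48 + 8*(-2 + o²) = 48 + (-16 + 8*o²) = 32 + 8*o²)
V = -847/5963 (V = -3388*1/23852 = -847/5963 ≈ -0.14204)
V + q(155) = -847/5963 + (32 + 8*155²) = -847/5963 + (32 + 8*24025) = -847/5963 + (32 + 192200) = -847/5963 + 192232 = 1146278569/5963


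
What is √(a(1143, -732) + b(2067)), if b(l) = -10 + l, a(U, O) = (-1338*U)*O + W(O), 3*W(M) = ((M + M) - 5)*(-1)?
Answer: 4*√629704707/3 ≈ 33459.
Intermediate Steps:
W(M) = 5/3 - 2*M/3 (W(M) = (((M + M) - 5)*(-1))/3 = ((2*M - 5)*(-1))/3 = ((-5 + 2*M)*(-1))/3 = (5 - 2*M)/3 = 5/3 - 2*M/3)
a(U, O) = 5/3 - 2*O/3 - 1338*O*U (a(U, O) = (-1338*U)*O + (5/3 - 2*O/3) = -1338*O*U + (5/3 - 2*O/3) = 5/3 - 2*O/3 - 1338*O*U)
√(a(1143, -732) + b(2067)) = √((5/3 - ⅔*(-732) - 1338*(-732)*1143) + (-10 + 2067)) = √((5/3 + 488 + 1119472488) + 2057) = √(3358418933/3 + 2057) = √(3358425104/3) = 4*√629704707/3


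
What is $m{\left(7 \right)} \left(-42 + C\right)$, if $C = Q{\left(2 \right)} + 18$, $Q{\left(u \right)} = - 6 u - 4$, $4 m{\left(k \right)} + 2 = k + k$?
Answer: $-120$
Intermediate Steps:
$m{\left(k \right)} = - \frac{1}{2} + \frac{k}{2}$ ($m{\left(k \right)} = - \frac{1}{2} + \frac{k + k}{4} = - \frac{1}{2} + \frac{2 k}{4} = - \frac{1}{2} + \frac{k}{2}$)
$Q{\left(u \right)} = -4 - 6 u$
$C = 2$ ($C = \left(-4 - 12\right) + 18 = -16 + 18 = 2$)
$m{\left(7 \right)} \left(-42 + C\right) = \left(- \frac{1}{2} + \frac{1}{2} \cdot 7\right) \left(-42 + 2\right) = \left(- \frac{1}{2} + \frac{7}{2}\right) \left(-40\right) = 3 \left(-40\right) = -120$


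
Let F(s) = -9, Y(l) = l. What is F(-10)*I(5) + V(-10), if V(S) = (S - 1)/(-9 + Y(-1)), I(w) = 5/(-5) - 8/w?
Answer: 49/2 ≈ 24.500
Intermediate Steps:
I(w) = -1 - 8/w (I(w) = 5*(-⅕) - 8/w = -1 - 8/w)
V(S) = ⅒ - S/10 (V(S) = (S - 1)/(-9 - 1) = (-1 + S)/(-10) = (-1 + S)*(-⅒) = ⅒ - S/10)
F(-10)*I(5) + V(-10) = -9*(-8 - 1*5)/5 + (⅒ - ⅒*(-10)) = -9*(-8 - 5)/5 + (⅒ + 1) = -9*(-13)/5 + 11/10 = -9*(-13/5) + 11/10 = 117/5 + 11/10 = 49/2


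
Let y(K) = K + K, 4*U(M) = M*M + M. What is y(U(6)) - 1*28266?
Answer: -28245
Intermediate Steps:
U(M) = M/4 + M²/4 (U(M) = (M*M + M)/4 = (M² + M)/4 = (M + M²)/4 = M/4 + M²/4)
y(K) = 2*K
y(U(6)) - 1*28266 = 2*((¼)*6*(1 + 6)) - 1*28266 = 2*((¼)*6*7) - 28266 = 2*(21/2) - 28266 = 21 - 28266 = -28245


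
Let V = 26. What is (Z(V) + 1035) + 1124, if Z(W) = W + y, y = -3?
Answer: 2182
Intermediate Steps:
Z(W) = -3 + W (Z(W) = W - 3 = -3 + W)
(Z(V) + 1035) + 1124 = ((-3 + 26) + 1035) + 1124 = (23 + 1035) + 1124 = 1058 + 1124 = 2182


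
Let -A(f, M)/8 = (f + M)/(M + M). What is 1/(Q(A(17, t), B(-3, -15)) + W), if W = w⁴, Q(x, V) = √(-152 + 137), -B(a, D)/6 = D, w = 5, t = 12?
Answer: 125/78128 - I*√15/390640 ≈ 0.0015999 - 9.9145e-6*I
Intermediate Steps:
B(a, D) = -6*D
A(f, M) = -4*(M + f)/M (A(f, M) = -8*(f + M)/(M + M) = -8*(M + f)/(2*M) = -8*(M + f)*1/(2*M) = -4*(M + f)/M)
Q(x, V) = I*√15 (Q(x, V) = √(-15) = I*√15)
W = 625 (W = 5⁴ = 625)
1/(Q(A(17, t), B(-3, -15)) + W) = 1/(I*√15 + 625) = 1/(625 + I*√15)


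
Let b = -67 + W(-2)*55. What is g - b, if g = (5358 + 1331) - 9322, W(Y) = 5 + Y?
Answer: -2731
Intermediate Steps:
g = -2633 (g = 6689 - 9322 = -2633)
b = 98 (b = -67 + (5 - 2)*55 = -67 + 3*55 = -67 + 165 = 98)
g - b = -2633 - 1*98 = -2633 - 98 = -2731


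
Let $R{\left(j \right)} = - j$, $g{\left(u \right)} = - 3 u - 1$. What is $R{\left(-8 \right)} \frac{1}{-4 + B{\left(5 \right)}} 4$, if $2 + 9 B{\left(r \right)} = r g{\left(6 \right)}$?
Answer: $- \frac{288}{133} \approx -2.1654$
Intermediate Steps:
$g{\left(u \right)} = -1 - 3 u$
$B{\left(r \right)} = - \frac{2}{9} - \frac{19 r}{9}$ ($B{\left(r \right)} = - \frac{2}{9} + \frac{r \left(-1 - 18\right)}{9} = - \frac{2}{9} + \frac{r \left(-19\right)}{9} = - \frac{2}{9} + \frac{\left(-19\right) r}{9} = - \frac{2}{9} - \frac{19 r}{9}$)
$R{\left(-8 \right)} \frac{1}{-4 + B{\left(5 \right)}} 4 = \left(-1\right) \left(-8\right) \frac{1}{-4 - \frac{97}{9}} \cdot 4 = 8 \frac{1}{-4 - \frac{97}{9}} \cdot 4 = 8 \frac{1}{- \frac{133}{9}} \cdot 4 = 8 \left(\left(- \frac{9}{133}\right) 4\right) = 8 \left(- \frac{36}{133}\right) = - \frac{288}{133}$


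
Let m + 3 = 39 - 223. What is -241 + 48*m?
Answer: -9217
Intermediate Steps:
m = -187 (m = -3 + (39 - 223) = -3 - 184 = -187)
-241 + 48*m = -241 + 48*(-187) = -241 - 8976 = -9217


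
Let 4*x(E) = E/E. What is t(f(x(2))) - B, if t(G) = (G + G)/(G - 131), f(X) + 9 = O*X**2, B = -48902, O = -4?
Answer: 27434096/561 ≈ 48902.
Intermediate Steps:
x(E) = 1/4 (x(E) = (E/E)/4 = (1/4)*1 = 1/4)
f(X) = -9 - 4*X**2
t(G) = 2*G/(-131 + G) (t(G) = (2*G)/(-131 + G) = 2*G/(-131 + G))
t(f(x(2))) - B = 2*(-9 - 4*(1/4)**2)/(-131 + (-9 - 4*(1/4)**2)) - 1*(-48902) = 2*(-9 - 4*1/16)/(-131 + (-9 - 4*1/16)) + 48902 = 2*(-9 - 1/4)/(-131 + (-9 - 1/4)) + 48902 = 2*(-37/4)/(-131 - 37/4) + 48902 = 2*(-37/4)/(-561/4) + 48902 = 2*(-37/4)*(-4/561) + 48902 = 74/561 + 48902 = 27434096/561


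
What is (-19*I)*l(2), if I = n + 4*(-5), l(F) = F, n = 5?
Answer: 570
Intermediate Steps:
I = -15 (I = 5 + 4*(-5) = 5 - 20 = -15)
(-19*I)*l(2) = -19*(-15)*2 = 285*2 = 570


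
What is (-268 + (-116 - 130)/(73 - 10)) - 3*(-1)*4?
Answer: -5458/21 ≈ -259.90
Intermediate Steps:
(-268 + (-116 - 130)/(73 - 10)) - 3*(-1)*4 = (-268 - 246/63) + 3*4 = (-268 - 246*1/63) + 12 = (-268 - 82/21) + 12 = -5710/21 + 12 = -5458/21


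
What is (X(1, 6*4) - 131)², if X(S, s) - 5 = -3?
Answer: 16641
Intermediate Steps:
X(S, s) = 2 (X(S, s) = 5 - 3 = 2)
(X(1, 6*4) - 131)² = (2 - 131)² = (-129)² = 16641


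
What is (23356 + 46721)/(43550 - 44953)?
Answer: -70077/1403 ≈ -49.948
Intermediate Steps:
(23356 + 46721)/(43550 - 44953) = 70077/(-1403) = 70077*(-1/1403) = -70077/1403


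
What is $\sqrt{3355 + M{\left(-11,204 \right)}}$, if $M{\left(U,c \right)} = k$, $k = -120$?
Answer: $\sqrt{3235} \approx 56.877$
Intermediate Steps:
$M{\left(U,c \right)} = -120$
$\sqrt{3355 + M{\left(-11,204 \right)}} = \sqrt{3355 - 120} = \sqrt{3235}$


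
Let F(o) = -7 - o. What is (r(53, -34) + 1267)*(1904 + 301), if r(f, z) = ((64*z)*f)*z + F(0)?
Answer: 8648918460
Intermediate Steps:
r(f, z) = -7 + 64*f*z² (r(f, z) = ((64*z)*f)*z + (-7 - 1*0) = (64*f*z)*z + (-7 + 0) = 64*f*z² - 7 = -7 + 64*f*z²)
(r(53, -34) + 1267)*(1904 + 301) = ((-7 + 64*53*(-34)²) + 1267)*(1904 + 301) = ((-7 + 64*53*1156) + 1267)*2205 = ((-7 + 3921152) + 1267)*2205 = (3921145 + 1267)*2205 = 3922412*2205 = 8648918460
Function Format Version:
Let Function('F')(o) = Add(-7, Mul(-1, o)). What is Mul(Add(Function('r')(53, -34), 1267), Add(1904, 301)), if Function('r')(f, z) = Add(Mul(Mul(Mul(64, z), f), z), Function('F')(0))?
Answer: 8648918460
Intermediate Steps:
Function('r')(f, z) = Add(-7, Mul(64, f, Pow(z, 2))) (Function('r')(f, z) = Add(Mul(Mul(Mul(64, z), f), z), Add(-7, Mul(-1, 0))) = Add(Mul(Mul(64, f, z), z), Add(-7, 0)) = Add(Mul(64, f, Pow(z, 2)), -7) = Add(-7, Mul(64, f, Pow(z, 2))))
Mul(Add(Function('r')(53, -34), 1267), Add(1904, 301)) = Mul(Add(Add(-7, Mul(64, 53, Pow(-34, 2))), 1267), Add(1904, 301)) = Mul(Add(Add(-7, Mul(64, 53, 1156)), 1267), 2205) = Mul(Add(Add(-7, 3921152), 1267), 2205) = Mul(Add(3921145, 1267), 2205) = Mul(3922412, 2205) = 8648918460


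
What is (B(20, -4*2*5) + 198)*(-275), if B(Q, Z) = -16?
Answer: -50050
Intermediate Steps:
(B(20, -4*2*5) + 198)*(-275) = (-16 + 198)*(-275) = 182*(-275) = -50050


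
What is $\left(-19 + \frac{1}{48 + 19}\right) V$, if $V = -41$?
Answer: $\frac{52152}{67} \approx 778.39$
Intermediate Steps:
$\left(-19 + \frac{1}{48 + 19}\right) V = \left(-19 + \frac{1}{48 + 19}\right) \left(-41\right) = \left(-19 + \frac{1}{67}\right) \left(-41\right) = \left(- \frac{1272}{67}\right) \left(-41\right) = \frac{52152}{67}$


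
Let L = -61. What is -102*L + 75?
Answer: 6297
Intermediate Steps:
-102*L + 75 = -102*(-61) + 75 = 6222 + 75 = 6297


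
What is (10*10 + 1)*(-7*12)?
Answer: -8484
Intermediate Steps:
(10*10 + 1)*(-7*12) = (100 + 1)*(-84) = 101*(-84) = -8484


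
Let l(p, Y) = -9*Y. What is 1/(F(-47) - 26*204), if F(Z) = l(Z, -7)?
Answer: -1/5241 ≈ -0.00019080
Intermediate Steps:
F(Z) = 63 (F(Z) = -9*(-7) = 63)
1/(F(-47) - 26*204) = 1/(63 - 26*204) = 1/(63 - 5304) = 1/(-5241) = -1/5241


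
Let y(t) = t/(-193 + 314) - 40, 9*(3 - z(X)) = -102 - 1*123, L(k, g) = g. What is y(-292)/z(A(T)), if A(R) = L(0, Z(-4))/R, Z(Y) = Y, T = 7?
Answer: -1283/847 ≈ -1.5148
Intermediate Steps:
A(R) = -4/R
z(X) = 28 (z(X) = 3 - (-102 - 1*123)/9 = 3 - (-102 - 123)/9 = 3 - ⅑*(-225) = 3 + 25 = 28)
y(t) = -40 + t/121 (y(t) = t/121 - 40 = -40 + t/121)
y(-292)/z(A(T)) = (-40 + (1/121)*(-292))/28 = (-40 - 292/121)*(1/28) = -5132/121*1/28 = -1283/847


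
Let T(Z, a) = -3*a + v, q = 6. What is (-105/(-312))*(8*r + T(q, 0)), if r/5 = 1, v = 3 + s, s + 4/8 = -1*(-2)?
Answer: 3115/208 ≈ 14.976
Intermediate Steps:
s = 3/2 (s = -½ - 1*(-2) = -½ + 2 = 3/2 ≈ 1.5000)
v = 9/2 (v = 3 + 3/2 = 9/2 ≈ 4.5000)
r = 5 (r = 5*1 = 5)
T(Z, a) = 9/2 - 3*a (T(Z, a) = -3*a + 9/2 = 9/2 - 3*a)
(-105/(-312))*(8*r + T(q, 0)) = (-105/(-312))*(8*5 + (9/2 - 3*0)) = (-105*(-1/312))*(40 + (9/2 + 0)) = 35*(40 + 9/2)/104 = (35/104)*(89/2) = 3115/208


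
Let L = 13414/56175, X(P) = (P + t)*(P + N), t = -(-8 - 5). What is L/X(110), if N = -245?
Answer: -13414/932785875 ≈ -1.4381e-5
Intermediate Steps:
t = 13 (t = -1*(-13) = 13)
X(P) = (-245 + P)*(13 + P) (X(P) = (P + 13)*(P - 245) = (13 + P)*(-245 + P) = (-245 + P)*(13 + P))
L = 13414/56175 (L = 13414*(1/56175) = 13414/56175 ≈ 0.23879)
L/X(110) = 13414/(56175*(-3185 + 110**2 - 232*110)) = 13414/(56175*(-3185 + 12100 - 25520)) = (13414/56175)/(-16605) = (13414/56175)*(-1/16605) = -13414/932785875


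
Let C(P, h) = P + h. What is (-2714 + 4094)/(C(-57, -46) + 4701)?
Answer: 690/2299 ≈ 0.30013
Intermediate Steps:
(-2714 + 4094)/(C(-57, -46) + 4701) = (-2714 + 4094)/((-57 - 46) + 4701) = 1380/(-103 + 4701) = 1380/4598 = 1380*(1/4598) = 690/2299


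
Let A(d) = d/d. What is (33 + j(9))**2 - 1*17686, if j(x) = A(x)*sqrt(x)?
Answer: -16390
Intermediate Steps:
A(d) = 1
j(x) = sqrt(x) (j(x) = 1*sqrt(x) = sqrt(x))
(33 + j(9))**2 - 1*17686 = (33 + sqrt(9))**2 - 1*17686 = (33 + 3)**2 - 17686 = 36**2 - 17686 = 1296 - 17686 = -16390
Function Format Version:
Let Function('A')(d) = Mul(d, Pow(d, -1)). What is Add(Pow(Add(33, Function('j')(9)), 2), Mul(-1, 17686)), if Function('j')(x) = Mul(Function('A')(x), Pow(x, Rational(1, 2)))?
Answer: -16390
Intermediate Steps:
Function('A')(d) = 1
Function('j')(x) = Pow(x, Rational(1, 2)) (Function('j')(x) = Mul(1, Pow(x, Rational(1, 2))) = Pow(x, Rational(1, 2)))
Add(Pow(Add(33, Function('j')(9)), 2), Mul(-1, 17686)) = Add(Pow(Add(33, Pow(9, Rational(1, 2))), 2), Mul(-1, 17686)) = Add(Pow(Add(33, 3), 2), -17686) = Add(Pow(36, 2), -17686) = Add(1296, -17686) = -16390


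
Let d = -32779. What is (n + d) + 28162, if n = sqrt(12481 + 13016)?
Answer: -4617 + 3*sqrt(2833) ≈ -4457.3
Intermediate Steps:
n = 3*sqrt(2833) (n = sqrt(25497) = 3*sqrt(2833) ≈ 159.68)
(n + d) + 28162 = (3*sqrt(2833) - 32779) + 28162 = (-32779 + 3*sqrt(2833)) + 28162 = -4617 + 3*sqrt(2833)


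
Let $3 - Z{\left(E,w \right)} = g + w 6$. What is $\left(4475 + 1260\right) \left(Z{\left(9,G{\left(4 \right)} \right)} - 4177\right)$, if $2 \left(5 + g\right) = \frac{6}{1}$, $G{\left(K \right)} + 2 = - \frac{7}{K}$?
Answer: $- \frac{47594765}{2} \approx -2.3797 \cdot 10^{7}$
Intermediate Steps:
$G{\left(K \right)} = -2 - \frac{7}{K}$
$g = -2$ ($g = -5 + \frac{6 \cdot 1^{-1}}{2} = -5 + \frac{6 \cdot 1}{2} = -5 + \frac{1}{2} \cdot 6 = -5 + 3 = -2$)
$Z{\left(E,w \right)} = 5 - 6 w$ ($Z{\left(E,w \right)} = 3 - \left(-2 + w 6\right) = 3 - \left(-2 + 6 w\right) = 5 - 6 w$)
$\left(4475 + 1260\right) \left(Z{\left(9,G{\left(4 \right)} \right)} - 4177\right) = \left(4475 + 1260\right) \left(\left(5 - 6 \left(-2 - \frac{7}{4}\right)\right) - 4177\right) = 5735 \left(\left(5 - 6 \left(-2 - \frac{7}{4}\right)\right) - 4177\right) = 5735 \left(\left(5 - - \frac{45}{2}\right) - 4177\right) = 5735 \left(\left(5 + \frac{45}{2}\right) - 4177\right) = 5735 \left(\frac{55}{2} - 4177\right) = 5735 \left(- \frac{8299}{2}\right) = - \frac{47594765}{2}$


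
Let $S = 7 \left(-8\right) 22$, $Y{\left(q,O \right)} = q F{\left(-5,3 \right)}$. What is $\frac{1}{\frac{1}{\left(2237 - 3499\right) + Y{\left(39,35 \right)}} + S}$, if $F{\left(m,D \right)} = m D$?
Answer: $- \frac{1847}{2275505} \approx -0.00081169$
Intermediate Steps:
$F{\left(m,D \right)} = D m$
$Y{\left(q,O \right)} = - 15 q$ ($Y{\left(q,O \right)} = q 3 \left(-5\right) = q \left(-15\right) = - 15 q$)
$S = -1232$ ($S = \left(-56\right) 22 = -1232$)
$\frac{1}{\frac{1}{\left(2237 - 3499\right) + Y{\left(39,35 \right)}} + S} = \frac{1}{\frac{1}{\left(2237 - 3499\right) - 585} - 1232} = \frac{1}{\frac{1}{-1262 - 585} - 1232} = \frac{1}{\frac{1}{-1847} - 1232} = \frac{1}{- \frac{1}{1847} - 1232} = \frac{1}{- \frac{2275505}{1847}} = - \frac{1847}{2275505}$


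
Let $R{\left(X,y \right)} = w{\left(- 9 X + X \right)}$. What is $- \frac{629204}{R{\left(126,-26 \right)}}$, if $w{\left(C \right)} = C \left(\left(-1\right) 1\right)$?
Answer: $- \frac{157301}{252} \approx -624.21$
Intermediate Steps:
$w{\left(C \right)} = - C$ ($w{\left(C \right)} = C \left(-1\right) = - C$)
$R{\left(X,y \right)} = 8 X$ ($R{\left(X,y \right)} = - (- 9 X + X) = - \left(-8\right) X = 8 X$)
$- \frac{629204}{R{\left(126,-26 \right)}} = - \frac{629204}{8 \cdot 126} = - \frac{629204}{1008} = \left(-629204\right) \frac{1}{1008} = - \frac{157301}{252}$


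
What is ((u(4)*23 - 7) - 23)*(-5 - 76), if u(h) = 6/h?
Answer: -729/2 ≈ -364.50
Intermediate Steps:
((u(4)*23 - 7) - 23)*(-5 - 76) = (((6/4)*23 - 7) - 23)*(-5 - 76) = (((6*(1/4))*23 - 7) - 23)*(-81) = (((3/2)*23 - 7) - 23)*(-81) = ((69/2 - 7) - 23)*(-81) = (55/2 - 23)*(-81) = (9/2)*(-81) = -729/2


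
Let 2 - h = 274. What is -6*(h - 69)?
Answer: 2046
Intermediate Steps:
h = -272 (h = 2 - 1*274 = 2 - 274 = -272)
-6*(h - 69) = -6*(-272 - 69) = -6*(-341) = 2046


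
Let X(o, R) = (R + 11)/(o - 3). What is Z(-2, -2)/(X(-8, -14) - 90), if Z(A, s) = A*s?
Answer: -44/987 ≈ -0.044580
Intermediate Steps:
X(o, R) = (11 + R)/(-3 + o)
Z(-2, -2)/(X(-8, -14) - 90) = (-2*(-2))/((11 - 14)/(-3 - 8) - 90) = 4/(-3/(-11) - 90) = 4/(-1/11*(-3) - 90) = 4/(3/11 - 90) = 4/(-987/11) = -11/987*4 = -44/987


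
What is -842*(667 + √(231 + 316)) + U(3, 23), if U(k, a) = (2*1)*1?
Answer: -561612 - 842*√547 ≈ -5.8131e+5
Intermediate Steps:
U(k, a) = 2 (U(k, a) = 2*1 = 2)
-842*(667 + √(231 + 316)) + U(3, 23) = -842*(667 + √(231 + 316)) + 2 = -842*(667 + √547) + 2 = (-561614 - 842*√547) + 2 = -561612 - 842*√547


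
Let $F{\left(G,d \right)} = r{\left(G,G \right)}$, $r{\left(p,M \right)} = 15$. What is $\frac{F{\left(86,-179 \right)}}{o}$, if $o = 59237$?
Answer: $\frac{15}{59237} \approx 0.00025322$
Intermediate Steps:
$F{\left(G,d \right)} = 15$
$\frac{F{\left(86,-179 \right)}}{o} = \frac{15}{59237}$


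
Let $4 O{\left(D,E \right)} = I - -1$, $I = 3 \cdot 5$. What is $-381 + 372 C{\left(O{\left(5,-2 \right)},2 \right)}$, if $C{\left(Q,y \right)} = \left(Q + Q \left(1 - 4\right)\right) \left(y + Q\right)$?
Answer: $-18237$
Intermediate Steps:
$I = 15$
$O{\left(D,E \right)} = 4$ ($O{\left(D,E \right)} = \frac{15 - -1}{4} = \frac{15 + 1}{4} = \frac{1}{4} \cdot 16 = 4$)
$C{\left(Q,y \right)} = - 2 Q \left(Q + y\right)$ ($C{\left(Q,y \right)} = \left(Q + Q \left(-3\right)\right) \left(Q + y\right) = \left(Q - 3 Q\right) \left(Q + y\right) = - 2 Q \left(Q + y\right)$)
$-381 + 372 C{\left(O{\left(5,-2 \right)},2 \right)} = -381 + 372 \left(\left(-2\right) 4 \left(4 + 2\right)\right) = -381 + 372 \left(\left(-2\right) 4 \cdot 6\right) = -381 + 372 \left(-48\right) = -381 - 17856 = -18237$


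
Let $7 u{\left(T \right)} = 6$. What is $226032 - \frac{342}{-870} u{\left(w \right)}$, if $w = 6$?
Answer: $\frac{229422822}{1015} \approx 2.2603 \cdot 10^{5}$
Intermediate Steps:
$u{\left(T \right)} = \frac{6}{7}$ ($u{\left(T \right)} = \frac{1}{7} \cdot 6 = \frac{6}{7}$)
$226032 - \frac{342}{-870} u{\left(w \right)} = 226032 - \frac{342}{-870} \cdot \frac{6}{7} = 226032 - 342 \left(- \frac{1}{870}\right) \frac{6}{7} = 226032 - \left(- \frac{57}{145}\right) \frac{6}{7} = 226032 - - \frac{342}{1015} = 226032 + \frac{342}{1015} = \frac{229422822}{1015}$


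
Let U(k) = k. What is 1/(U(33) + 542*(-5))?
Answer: -1/2677 ≈ -0.00037355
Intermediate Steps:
1/(U(33) + 542*(-5)) = 1/(33 + 542*(-5)) = 1/(33 - 2710) = 1/(-2677) = -1/2677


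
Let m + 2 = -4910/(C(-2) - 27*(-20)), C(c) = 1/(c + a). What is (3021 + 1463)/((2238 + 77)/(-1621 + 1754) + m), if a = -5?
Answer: 2253689788/3171961 ≈ 710.50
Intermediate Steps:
C(c) = 1/(-5 + c) (C(c) = 1/(c - 5) = 1/(-5 + c))
m = -41928/3779 (m = -2 - 4910/(1/(-5 - 2) - 27*(-20)) = -2 - 4910/(1/(-7) + 540) = -2 - 4910/(-⅐ + 540) = -2 - 4910/3779/7 = -2 - 4910*7/3779 = -2 - 34370/3779 = -41928/3779 ≈ -11.095)
(3021 + 1463)/((2238 + 77)/(-1621 + 1754) + m) = (3021 + 1463)/((2238 + 77)/(-1621 + 1754) - 41928/3779) = 4484/(2315/133 - 41928/3779) = 4484/(3171961/502607) = 4484*(502607/3171961) = 2253689788/3171961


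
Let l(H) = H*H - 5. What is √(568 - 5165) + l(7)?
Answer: 44 + I*√4597 ≈ 44.0 + 67.801*I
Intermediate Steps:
l(H) = -5 + H² (l(H) = H² - 5 = -5 + H²)
√(568 - 5165) + l(7) = √(568 - 5165) + (-5 + 7²) = √(-4597) + (-5 + 49) = I*√4597 + 44 = 44 + I*√4597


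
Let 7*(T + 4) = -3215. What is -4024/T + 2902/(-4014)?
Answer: 17275861/2169567 ≈ 7.9628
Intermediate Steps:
T = -3243/7 (T = -4 + (1/7)*(-3215) = -4 - 3215/7 = -3243/7 ≈ -463.29)
-4024/T + 2902/(-4014) = -4024/(-3243/7) + 2902/(-4014) = -4024*(-7/3243) + 2902*(-1/4014) = 28168/3243 - 1451/2007 = 17275861/2169567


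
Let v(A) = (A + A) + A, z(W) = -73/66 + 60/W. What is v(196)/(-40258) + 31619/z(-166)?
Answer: -3486523949244/161817031 ≈ -21546.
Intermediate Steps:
z(W) = -73/66 + 60/W (z(W) = -73*1/66 + 60/W = -73/66 + 60/W)
v(A) = 3*A (v(A) = 2*A + A = 3*A)
v(196)/(-40258) + 31619/z(-166) = (3*196)/(-40258) + 31619/(-73/66 + 60/(-166)) = 588*(-1/40258) + 31619/(-73/66 + 60*(-1/166)) = -294/20129 + 31619/(-73/66 - 30/83) = -294/20129 + 31619/(-8039/5478) = -294/20129 + 31619*(-5478/8039) = -294/20129 - 173208882/8039 = -3486523949244/161817031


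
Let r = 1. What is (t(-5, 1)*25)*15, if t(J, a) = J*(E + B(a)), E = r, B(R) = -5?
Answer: 7500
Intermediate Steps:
E = 1
t(J, a) = -4*J (t(J, a) = J*(1 - 5) = J*(-4) = -4*J)
(t(-5, 1)*25)*15 = (-4*(-5)*25)*15 = (20*25)*15 = 500*15 = 7500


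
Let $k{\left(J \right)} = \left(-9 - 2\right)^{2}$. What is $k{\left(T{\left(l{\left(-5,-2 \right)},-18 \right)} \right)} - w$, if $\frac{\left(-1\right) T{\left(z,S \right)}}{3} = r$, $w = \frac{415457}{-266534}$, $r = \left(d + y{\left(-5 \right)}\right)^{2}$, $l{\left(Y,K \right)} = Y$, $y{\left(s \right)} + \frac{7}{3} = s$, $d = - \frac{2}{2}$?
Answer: $\frac{32666071}{266534} \approx 122.56$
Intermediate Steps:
$d = -1$ ($d = \left(-2\right) \frac{1}{2} = -1$)
$y{\left(s \right)} = - \frac{7}{3} + s$
$r = \frac{625}{9}$ ($r = \left(-1 - \frac{22}{3}\right)^{2} = \left(- \frac{25}{3}\right)^{2} = \frac{625}{9} \approx 69.444$)
$w = - \frac{415457}{266534}$ ($w = 415457 \left(- \frac{1}{266534}\right) = - \frac{415457}{266534} \approx -1.5587$)
$T{\left(z,S \right)} = - \frac{625}{3}$ ($T{\left(z,S \right)} = \left(-3\right) \frac{625}{9} = - \frac{625}{3}$)
$k{\left(J \right)} = 121$ ($k{\left(J \right)} = \left(-11\right)^{2} = 121$)
$k{\left(T{\left(l{\left(-5,-2 \right)},-18 \right)} \right)} - w = 121 - - \frac{415457}{266534} = 121 + \frac{415457}{266534} = \frac{32666071}{266534}$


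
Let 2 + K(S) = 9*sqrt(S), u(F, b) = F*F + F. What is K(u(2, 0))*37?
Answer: -74 + 333*sqrt(6) ≈ 741.68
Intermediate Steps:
u(F, b) = F + F**2 (u(F, b) = F**2 + F = F + F**2)
K(S) = -2 + 9*sqrt(S)
K(u(2, 0))*37 = (-2 + 9*sqrt(2*(1 + 2)))*37 = (-2 + 9*sqrt(2*3))*37 = (-2 + 9*sqrt(6))*37 = -74 + 333*sqrt(6)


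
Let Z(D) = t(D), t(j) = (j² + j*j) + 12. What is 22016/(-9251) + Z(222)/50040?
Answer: -3161951/7715334 ≈ -0.40983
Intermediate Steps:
t(j) = 12 + 2*j² (t(j) = (j² + j²) + 12 = 2*j² + 12 = 12 + 2*j²)
Z(D) = 12 + 2*D²
22016/(-9251) + Z(222)/50040 = 22016/(-9251) + (12 + 2*222²)/50040 = 22016*(-1/9251) + (12 + 2*49284)*(1/50040) = -22016/9251 + (12 + 98568)*(1/50040) = -22016/9251 + 98580*(1/50040) = -22016/9251 + 1643/834 = -3161951/7715334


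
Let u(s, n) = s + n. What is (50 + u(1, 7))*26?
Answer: 1508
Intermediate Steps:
u(s, n) = n + s
(50 + u(1, 7))*26 = (50 + (7 + 1))*26 = (50 + 8)*26 = 58*26 = 1508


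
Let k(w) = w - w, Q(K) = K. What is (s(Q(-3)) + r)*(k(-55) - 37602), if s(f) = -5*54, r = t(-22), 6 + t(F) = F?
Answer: 11205396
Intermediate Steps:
t(F) = -6 + F
k(w) = 0
r = -28 (r = -6 - 22 = -28)
s(f) = -270
(s(Q(-3)) + r)*(k(-55) - 37602) = (-270 - 28)*(0 - 37602) = -298*(-37602) = 11205396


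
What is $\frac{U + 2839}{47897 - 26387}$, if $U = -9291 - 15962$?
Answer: $- \frac{11207}{10755} \approx -1.042$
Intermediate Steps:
$U = -25253$ ($U = -9291 - 15962 = -25253$)
$\frac{U + 2839}{47897 - 26387} = \frac{-25253 + 2839}{47897 - 26387} = - \frac{22414}{21510} = \left(-22414\right) \frac{1}{21510} = - \frac{11207}{10755}$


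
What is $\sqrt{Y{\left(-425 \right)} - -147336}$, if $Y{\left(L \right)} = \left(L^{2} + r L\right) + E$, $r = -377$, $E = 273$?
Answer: $\sqrt{488459} \approx 698.9$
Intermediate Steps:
$Y{\left(L \right)} = 273 + L^{2} - 377 L$ ($Y{\left(L \right)} = \left(L^{2} - 377 L\right) + 273 = 273 + L^{2} - 377 L$)
$\sqrt{Y{\left(-425 \right)} - -147336} = \sqrt{\left(273 + \left(-425\right)^{2} - -160225\right) - -147336} = \sqrt{\left(273 + 180625 + 160225\right) + \left(-1612 + 148948\right)} = \sqrt{341123 + 147336} = \sqrt{488459}$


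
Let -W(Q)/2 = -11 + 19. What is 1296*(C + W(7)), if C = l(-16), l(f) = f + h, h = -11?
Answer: -55728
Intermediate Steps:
l(f) = -11 + f (l(f) = f - 11 = -11 + f)
W(Q) = -16 (W(Q) = -2*(-11 + 19) = -2*8 = -16)
C = -27 (C = -11 - 16 = -27)
1296*(C + W(7)) = 1296*(-27 - 16) = 1296*(-43) = -55728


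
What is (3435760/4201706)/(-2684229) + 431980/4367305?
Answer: 487200278106544772/4925595545447523357 ≈ 0.098912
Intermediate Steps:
(3435760/4201706)/(-2684229) + 431980/4367305 = (3435760*(1/4201706))*(-1/2684229) + 431980*(1/4367305) = (1717880/2100853)*(-1/2684229) + 86396/873461 = -1717880/5639170547337 + 86396/873461 = 487200278106544772/4925595545447523357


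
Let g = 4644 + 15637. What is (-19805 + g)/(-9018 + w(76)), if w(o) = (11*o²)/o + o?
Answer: -34/579 ≈ -0.058722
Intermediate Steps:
g = 20281
w(o) = 12*o (w(o) = 11*o + o = 12*o)
(-19805 + g)/(-9018 + w(76)) = (-19805 + 20281)/(-9018 + 12*76) = 476/(-9018 + 912) = 476/(-8106) = 476*(-1/8106) = -34/579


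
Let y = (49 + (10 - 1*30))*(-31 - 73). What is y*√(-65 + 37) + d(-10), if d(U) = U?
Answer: -10 - 6032*I*√7 ≈ -10.0 - 15959.0*I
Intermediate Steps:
y = -3016 (y = (49 + (10 - 30))*(-104) = (49 - 20)*(-104) = 29*(-104) = -3016)
y*√(-65 + 37) + d(-10) = -3016*√(-65 + 37) - 10 = -6032*I*√7 - 10 = -10 - 6032*I*√7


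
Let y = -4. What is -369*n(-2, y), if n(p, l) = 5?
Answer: -1845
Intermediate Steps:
-369*n(-2, y) = -369*5 = -1845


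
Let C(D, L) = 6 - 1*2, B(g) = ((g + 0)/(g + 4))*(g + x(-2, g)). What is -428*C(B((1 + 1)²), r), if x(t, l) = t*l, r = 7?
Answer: -1712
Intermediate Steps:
x(t, l) = l*t
B(g) = -g²/(4 + g) (B(g) = ((g + 0)/(g + 4))*(g + g*(-2)) = (g/(4 + g))*(g - 2*g) = (g/(4 + g))*(-g) = -g²/(4 + g))
C(D, L) = 4 (C(D, L) = 6 - 2 = 4)
-428*C(B((1 + 1)²), r) = -428*4 = -1712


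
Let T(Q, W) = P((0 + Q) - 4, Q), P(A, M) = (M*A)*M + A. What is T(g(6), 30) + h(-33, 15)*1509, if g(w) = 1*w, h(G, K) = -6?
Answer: -8980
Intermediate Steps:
g(w) = w
P(A, M) = A + A*M² (P(A, M) = (A*M)*M + A = A*M² + A = A + A*M²)
T(Q, W) = (1 + Q²)*(-4 + Q) (T(Q, W) = ((0 + Q) - 4)*(1 + Q²) = (Q - 4)*(1 + Q²) = (-4 + Q)*(1 + Q²) = (1 + Q²)*(-4 + Q))
T(g(6), 30) + h(-33, 15)*1509 = (1 + 6²)*(-4 + 6) - 6*1509 = (1 + 36)*2 - 9054 = 37*2 - 9054 = 74 - 9054 = -8980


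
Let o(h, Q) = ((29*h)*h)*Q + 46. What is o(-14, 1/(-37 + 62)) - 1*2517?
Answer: -56091/25 ≈ -2243.6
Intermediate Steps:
o(h, Q) = 46 + 29*Q*h² (o(h, Q) = (29*h²)*Q + 46 = 29*Q*h² + 46 = 46 + 29*Q*h²)
o(-14, 1/(-37 + 62)) - 1*2517 = (46 + 29*(-14)²/(-37 + 62)) - 1*2517 = (46 + 29*196/25) - 2517 = (46 + 29*(1/25)*196) - 2517 = (46 + 5684/25) - 2517 = 6834/25 - 2517 = -56091/25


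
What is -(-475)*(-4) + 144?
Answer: -1756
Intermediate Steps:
-(-475)*(-4) + 144 = -19*100 + 144 = -1900 + 144 = -1756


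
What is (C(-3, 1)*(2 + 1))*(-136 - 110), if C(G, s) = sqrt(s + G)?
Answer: -738*I*sqrt(2) ≈ -1043.7*I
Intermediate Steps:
C(G, s) = sqrt(G + s)
(C(-3, 1)*(2 + 1))*(-136 - 110) = (sqrt(-3 + 1)*(2 + 1))*(-136 - 110) = (sqrt(-2)*3)*(-246) = ((I*sqrt(2))*3)*(-246) = (3*I*sqrt(2))*(-246) = -738*I*sqrt(2)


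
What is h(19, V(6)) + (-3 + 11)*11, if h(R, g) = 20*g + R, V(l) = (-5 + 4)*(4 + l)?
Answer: -93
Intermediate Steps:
V(l) = -4 - l (V(l) = -(4 + l) = -4 - l)
h(R, g) = R + 20*g
h(19, V(6)) + (-3 + 11)*11 = (19 + 20*(-4 - 1*6)) + (-3 + 11)*11 = (19 + 20*(-4 - 6)) + 8*11 = (19 + 20*(-10)) + 88 = (19 - 200) + 88 = -181 + 88 = -93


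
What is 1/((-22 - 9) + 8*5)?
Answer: 1/9 ≈ 0.11111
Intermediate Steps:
1/((-22 - 9) + 8*5) = 1/(-31 + 40) = 1/9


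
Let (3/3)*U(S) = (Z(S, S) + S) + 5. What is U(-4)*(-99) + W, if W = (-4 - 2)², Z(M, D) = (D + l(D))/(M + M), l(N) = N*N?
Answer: 171/2 ≈ 85.500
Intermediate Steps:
l(N) = N²
Z(M, D) = (D + D²)/(2*M) (Z(M, D) = (D + D²)/(M + M) = (D + D²)/((2*M)) = (D + D²)*(1/(2*M)) = (D + D²)/(2*M))
W = 36 (W = (-6)² = 36)
U(S) = 11/2 + 3*S/2 (U(S) = (S*(1 + S)/(2*S) + S) + 5 = ((½ + S/2) + S) + 5 = (½ + 3*S/2) + 5 = 11/2 + 3*S/2)
U(-4)*(-99) + W = (11/2 + (3/2)*(-4))*(-99) + 36 = (11/2 - 6)*(-99) + 36 = -½*(-99) + 36 = 99/2 + 36 = 171/2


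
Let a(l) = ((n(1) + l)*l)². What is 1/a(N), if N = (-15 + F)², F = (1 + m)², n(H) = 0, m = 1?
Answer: 1/214358881 ≈ 4.6651e-9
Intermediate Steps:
F = 4 (F = (1 + 1)² = 2² = 4)
N = 121 (N = (-15 + 4)² = (-11)² = 121)
a(l) = l⁴ (a(l) = ((0 + l)*l)² = (l*l)² = (l²)² = l⁴)
1/a(N) = 1/(121⁴) = 1/214358881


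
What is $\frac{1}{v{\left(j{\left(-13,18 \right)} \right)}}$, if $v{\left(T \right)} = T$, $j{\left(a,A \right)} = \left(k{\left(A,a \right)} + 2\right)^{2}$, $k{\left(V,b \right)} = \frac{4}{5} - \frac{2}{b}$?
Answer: $\frac{4225}{36864} \approx 0.11461$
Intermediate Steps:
$k{\left(V,b \right)} = \frac{4}{5} - \frac{2}{b}$ ($k{\left(V,b \right)} = 4 \cdot \frac{1}{5} - \frac{2}{b} = \frac{4}{5} - \frac{2}{b}$)
$j{\left(a,A \right)} = \left(\frac{14}{5} - \frac{2}{a}\right)^{2}$ ($j{\left(a,A \right)} = \left(\left(\frac{4}{5} - \frac{2}{a}\right) + 2\right)^{2} = \left(\frac{14}{5} - \frac{2}{a}\right)^{2}$)
$\frac{1}{v{\left(j{\left(-13,18 \right)} \right)}} = \frac{1}{\frac{4}{25} \cdot \frac{1}{169} \left(-5 + 7 \left(-13\right)\right)^{2}} = \frac{1}{\frac{4}{25} \cdot \frac{1}{169} \left(-5 - 91\right)^{2}} = \frac{1}{\frac{4}{25} \cdot \frac{1}{169} \left(-96\right)^{2}} = \frac{1}{\frac{4}{25} \cdot \frac{1}{169} \cdot 9216} = \frac{1}{\frac{36864}{4225}} = \frac{4225}{36864}$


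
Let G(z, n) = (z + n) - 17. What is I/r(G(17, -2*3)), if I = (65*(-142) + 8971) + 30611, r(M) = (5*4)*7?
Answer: 1084/5 ≈ 216.80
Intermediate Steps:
G(z, n) = -17 + n + z (G(z, n) = (n + z) - 17 = -17 + n + z)
r(M) = 140 (r(M) = 20*7 = 140)
I = 30352 (I = (-9230 + 8971) + 30611 = -259 + 30611 = 30352)
I/r(G(17, -2*3)) = 30352/140 = 30352*(1/140) = 1084/5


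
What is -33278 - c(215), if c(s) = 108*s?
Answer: -56498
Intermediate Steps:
-33278 - c(215) = -33278 - 108*215 = -33278 - 1*23220 = -33278 - 23220 = -56498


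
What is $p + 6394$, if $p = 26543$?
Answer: $32937$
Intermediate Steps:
$p + 6394 = 26543 + 6394 = 32937$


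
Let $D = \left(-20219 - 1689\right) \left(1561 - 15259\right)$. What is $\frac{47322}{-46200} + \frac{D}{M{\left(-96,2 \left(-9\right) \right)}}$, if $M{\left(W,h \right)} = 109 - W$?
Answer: $\frac{42013380363}{28700} \approx 1.4639 \cdot 10^{6}$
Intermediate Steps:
$D = 300095784$ ($D = \left(-21908\right) \left(-13698\right) = 300095784$)
$\frac{47322}{-46200} + \frac{D}{M{\left(-96,2 \left(-9\right) \right)}} = \frac{47322}{-46200} + \frac{300095784}{109 - -96} = 47322 \left(- \frac{1}{46200}\right) + \frac{300095784}{109 + 96} = - \frac{717}{700} + \frac{300095784}{205} = \frac{42013380363}{28700}$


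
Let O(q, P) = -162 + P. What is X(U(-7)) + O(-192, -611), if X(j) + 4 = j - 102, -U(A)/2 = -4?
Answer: -871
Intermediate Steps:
U(A) = 8 (U(A) = -2*(-4) = 8)
X(j) = -106 + j (X(j) = -4 + (j - 102) = -4 + (-102 + j) = -106 + j)
X(U(-7)) + O(-192, -611) = (-106 + 8) + (-162 - 611) = -98 - 773 = -871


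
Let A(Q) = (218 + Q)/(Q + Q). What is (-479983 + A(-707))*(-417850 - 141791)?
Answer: 3760651615893/14 ≈ 2.6862e+11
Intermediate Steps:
A(Q) = (218 + Q)/(2*Q) (A(Q) = (218 + Q)/((2*Q)) = (218 + Q)*(1/(2*Q)) = (218 + Q)/(2*Q))
(-479983 + A(-707))*(-417850 - 141791) = (-479983 + (½)*(218 - 707)/(-707))*(-417850 - 141791) = (-479983 + (½)*(-1/707)*(-489))*(-559641) = (-479983 + 489/1414)*(-559641) = -678695473/1414*(-559641) = 3760651615893/14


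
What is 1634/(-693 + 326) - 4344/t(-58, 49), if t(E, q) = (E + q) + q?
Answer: -207451/1835 ≈ -113.05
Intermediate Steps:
t(E, q) = E + 2*q
1634/(-693 + 326) - 4344/t(-58, 49) = 1634/(-693 + 326) - 4344/(-58 + 2*49) = 1634/(-367) - 4344/(-58 + 98) = 1634*(-1/367) - 4344/40 = -1634/367 - 4344*1/40 = -1634/367 - 543/5 = -207451/1835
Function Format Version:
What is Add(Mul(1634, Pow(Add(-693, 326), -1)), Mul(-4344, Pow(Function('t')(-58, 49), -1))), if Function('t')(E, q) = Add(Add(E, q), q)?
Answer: Rational(-207451, 1835) ≈ -113.05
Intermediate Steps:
Function('t')(E, q) = Add(E, Mul(2, q))
Add(Mul(1634, Pow(Add(-693, 326), -1)), Mul(-4344, Pow(Function('t')(-58, 49), -1))) = Add(Mul(1634, Pow(Add(-693, 326), -1)), Mul(-4344, Pow(Add(-58, Mul(2, 49)), -1))) = Add(Mul(1634, Pow(-367, -1)), Mul(-4344, Pow(Add(-58, 98), -1))) = Add(Mul(1634, Rational(-1, 367)), Mul(-4344, Pow(40, -1))) = Add(Rational(-1634, 367), Mul(-4344, Rational(1, 40))) = Add(Rational(-1634, 367), Rational(-543, 5)) = Rational(-207451, 1835)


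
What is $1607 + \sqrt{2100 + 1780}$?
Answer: $1607 + 2 \sqrt{970} \approx 1669.3$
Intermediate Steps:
$1607 + \sqrt{2100 + 1780} = 1607 + \sqrt{3880} = 1607 + 2 \sqrt{970}$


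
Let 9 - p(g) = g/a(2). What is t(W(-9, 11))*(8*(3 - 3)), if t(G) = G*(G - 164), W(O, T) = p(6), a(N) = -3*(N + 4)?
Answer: 0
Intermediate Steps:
a(N) = -12 - 3*N (a(N) = -3*(4 + N) = -12 - 3*N)
p(g) = 9 + g/18 (p(g) = 9 - g/(-12 - 3*2) = 9 - g/(-12 - 6) = 9 - g/(-18) = 9 - g*(-1)/18 = 9 - (-1)*g/18 = 9 + g/18)
W(O, T) = 28/3 (W(O, T) = 9 + (1/18)*6 = 9 + ⅓ = 28/3)
t(G) = G*(-164 + G)
t(W(-9, 11))*(8*(3 - 3)) = (28*(-164 + 28/3)/3)*(8*(3 - 3)) = ((28/3)*(-464/3))*(8*0) = -12992/9*0 = 0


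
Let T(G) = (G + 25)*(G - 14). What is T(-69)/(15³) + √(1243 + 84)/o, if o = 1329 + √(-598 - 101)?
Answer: 3652/3375 + 443*√1327/588980 - I*√927573/1766940 ≈ 1.1095 - 0.00054507*I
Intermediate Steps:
T(G) = (-14 + G)*(25 + G) (T(G) = (25 + G)*(-14 + G) = (-14 + G)*(25 + G))
o = 1329 + I*√699 (o = 1329 + √(-699) = 1329 + I*√699 ≈ 1329.0 + 26.439*I)
T(-69)/(15³) + √(1243 + 84)/o = (-350 + (-69)² + 11*(-69))/(15³) + √(1243 + 84)/(1329 + I*√699) = (-350 + 4761 - 759)/3375 + √1327/(1329 + I*√699) = 3652*(1/3375) + √1327/(1329 + I*√699) = 3652/3375 + √1327/(1329 + I*√699)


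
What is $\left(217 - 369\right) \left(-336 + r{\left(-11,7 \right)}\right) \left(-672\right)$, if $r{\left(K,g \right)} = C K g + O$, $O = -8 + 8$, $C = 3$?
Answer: $-57915648$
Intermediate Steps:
$O = 0$
$r{\left(K,g \right)} = 3 K g$ ($r{\left(K,g \right)} = 3 K g + 0 = 3 K g$)
$\left(217 - 369\right) \left(-336 + r{\left(-11,7 \right)}\right) \left(-672\right) = \left(217 - 369\right) \left(-336 + 3 \left(-11\right) 7\right) \left(-672\right) = - 152 \left(-336 - 231\right) \left(-672\right) = \left(-152\right) \left(-567\right) \left(-672\right) = 86184 \left(-672\right) = -57915648$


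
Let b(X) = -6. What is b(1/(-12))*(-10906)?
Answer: 65436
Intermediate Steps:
b(1/(-12))*(-10906) = -6*(-10906) = 65436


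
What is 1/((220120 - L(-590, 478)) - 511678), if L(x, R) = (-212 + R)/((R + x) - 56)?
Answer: -12/3498677 ≈ -3.4299e-6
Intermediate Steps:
L(x, R) = (-212 + R)/(-56 + R + x)
1/((220120 - L(-590, 478)) - 511678) = 1/((220120 - (-212 + 478)/(-56 + 478 - 590)) - 511678) = 1/((220120 - 266/(-168)) - 511678) = 1/((220120 - (-1)*266/168) - 511678) = 1/((220120 - 1*(-19/12)) - 511678) = 1/((220120 + 19/12) - 511678) = 1/(2641459/12 - 511678) = 1/(-3498677/12) = -12/3498677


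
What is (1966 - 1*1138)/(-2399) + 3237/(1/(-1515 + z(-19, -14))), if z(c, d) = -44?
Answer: -12106513545/2399 ≈ -5.0465e+6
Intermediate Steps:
(1966 - 1*1138)/(-2399) + 3237/(1/(-1515 + z(-19, -14))) = (1966 - 1*1138)/(-2399) + 3237/(1/(-1515 - 44)) = (1966 - 1138)*(-1/2399) + 3237/(1/(-1559)) = 828*(-1/2399) + 3237/(-1/1559) = -828/2399 + 3237*(-1559) = -828/2399 - 5046483 = -12106513545/2399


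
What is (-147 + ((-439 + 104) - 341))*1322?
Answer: -1088006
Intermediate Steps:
(-147 + ((-439 + 104) - 341))*1322 = (-147 + (-335 - 341))*1322 = (-147 - 676)*1322 = -823*1322 = -1088006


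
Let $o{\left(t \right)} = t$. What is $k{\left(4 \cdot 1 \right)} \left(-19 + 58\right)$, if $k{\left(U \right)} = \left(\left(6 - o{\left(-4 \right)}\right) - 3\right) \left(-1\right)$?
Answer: $-273$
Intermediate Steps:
$k{\left(U \right)} = -7$ ($k{\left(U \right)} = \left(\left(6 - -4\right) - 3\right) \left(-1\right) = \left(\left(6 + 4\right) - 3\right) \left(-1\right) = \left(10 - 3\right) \left(-1\right) = 7 \left(-1\right) = -7$)
$k{\left(4 \cdot 1 \right)} \left(-19 + 58\right) = - 7 \left(-19 + 58\right) = \left(-7\right) 39 = -273$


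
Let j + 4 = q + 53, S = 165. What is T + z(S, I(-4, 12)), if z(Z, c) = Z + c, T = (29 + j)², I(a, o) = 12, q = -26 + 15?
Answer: 4666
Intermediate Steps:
q = -11
j = 38 (j = -4 + (-11 + 53) = -4 + 42 = 38)
T = 4489 (T = (29 + 38)² = 67² = 4489)
T + z(S, I(-4, 12)) = 4489 + (165 + 12) = 4489 + 177 = 4666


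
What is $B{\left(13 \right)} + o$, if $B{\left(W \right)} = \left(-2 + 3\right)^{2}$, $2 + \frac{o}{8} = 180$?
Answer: $1425$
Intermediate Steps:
$o = 1424$ ($o = -16 + 8 \cdot 180 = -16 + 1440 = 1424$)
$B{\left(W \right)} = 1$ ($B{\left(W \right)} = 1^{2} = 1$)
$B{\left(13 \right)} + o = 1 + 1424 = 1425$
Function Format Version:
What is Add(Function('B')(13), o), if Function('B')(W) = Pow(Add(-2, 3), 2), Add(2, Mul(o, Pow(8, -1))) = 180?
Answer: 1425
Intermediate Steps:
o = 1424 (o = Add(-16, Mul(8, 180)) = Add(-16, 1440) = 1424)
Function('B')(W) = 1 (Function('B')(W) = Pow(1, 2) = 1)
Add(Function('B')(13), o) = Add(1, 1424) = 1425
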